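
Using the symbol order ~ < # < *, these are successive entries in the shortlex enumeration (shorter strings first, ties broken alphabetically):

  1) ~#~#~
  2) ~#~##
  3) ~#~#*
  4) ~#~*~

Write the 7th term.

Continuing the enumeration 3 steps past ~#~*~: ~#~*~ → ~#~*# → ~#~** → (answer).

~##~~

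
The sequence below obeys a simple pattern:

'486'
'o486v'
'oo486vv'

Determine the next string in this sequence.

Each term wraps the previous one in o on the left and v on the right.
One more step from oo486vv gives the answer.

ooo486vvv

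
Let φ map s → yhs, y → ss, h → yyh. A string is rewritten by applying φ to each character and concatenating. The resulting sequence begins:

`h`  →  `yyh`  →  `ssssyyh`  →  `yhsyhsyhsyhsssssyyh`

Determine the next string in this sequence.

Rewriting the 19 symbols of yhsyhsyhsyhsssssyyh one by one yields ss yyh yhs ss yyh yhs ss yyh yhs ss yyh yhs yhs yhs yhs yhs ss ss yyh; concatenated:

ssyyhyhsssyyhyhsssyyhyhsssyyhyhsyhsyhsyhsyhsssssyyh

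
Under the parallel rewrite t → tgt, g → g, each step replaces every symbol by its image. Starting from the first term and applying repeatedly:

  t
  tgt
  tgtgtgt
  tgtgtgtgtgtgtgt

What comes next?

tgtgtgtgtgtgtgtgtgtgtgtgtgtgtgt

Applying the rule to each of the 15 symbols of tgtgtgtgtgtgtgt gives the pieces tgt g tgt g tgt g tgt g tgt g tgt g tgt g tgt, which concatenate to the answer.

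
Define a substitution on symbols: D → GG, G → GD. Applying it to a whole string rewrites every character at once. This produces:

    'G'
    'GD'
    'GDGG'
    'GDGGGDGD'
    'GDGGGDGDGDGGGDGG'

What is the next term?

GDGGGDGDGDGGGDGGGDGGGDGDGDGGGDGD

Replace each of the 16 characters of GDGGGDGDGDGGGDGG in place — GD GG GD GD GD GG GD GG GD GG GD GD GD GG GD GD — and concatenate.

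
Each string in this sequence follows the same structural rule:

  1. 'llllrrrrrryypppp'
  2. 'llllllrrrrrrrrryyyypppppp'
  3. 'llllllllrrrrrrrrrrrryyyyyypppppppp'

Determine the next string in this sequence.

Term n consists of 2n l's, followed by 3n r's, followed by 2n-2 y's, followed by 2n p's, where the shown terms are n = 2, 3, 4.
At n = 5 the blocks have lengths 10, 15, 8, 10.

llllllllllrrrrrrrrrrrrrrryyyyyyyypppppppppp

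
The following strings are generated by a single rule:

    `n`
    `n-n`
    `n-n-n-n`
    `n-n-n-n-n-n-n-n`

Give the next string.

s(k+1) = s(k)·-·s(k) — each term doubles the last with '-' between the halves.
One more doubling of n-n-n-n-n-n-n-n gives the answer.

n-n-n-n-n-n-n-n-n-n-n-n-n-n-n-n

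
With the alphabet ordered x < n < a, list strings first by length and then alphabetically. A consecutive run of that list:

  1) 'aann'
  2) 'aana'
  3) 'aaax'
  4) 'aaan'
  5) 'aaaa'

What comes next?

aaaa is the last string of length 4, so the next is the first of length 5: x repeated 5 times.

xxxxx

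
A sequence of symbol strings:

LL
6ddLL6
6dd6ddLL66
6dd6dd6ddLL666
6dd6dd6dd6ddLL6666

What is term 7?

s(k+1) = 6dd·s(k)·6, so each term gains 6dd as a prefix and 6 as a suffix.
From 6dd6dd6dd6ddLL6666, 2 further steps: 6dd6dd6dd6ddLL6666 → 6dd6dd6dd6dd6ddLL66666 → (answer).

6dd6dd6dd6dd6dd6ddLL666666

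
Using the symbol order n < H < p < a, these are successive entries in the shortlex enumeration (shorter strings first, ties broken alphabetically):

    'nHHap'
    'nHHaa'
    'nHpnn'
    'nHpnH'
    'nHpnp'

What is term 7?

Advancing 2 positions from nHpnp through nHpnp → nHpna reaches term 7.

nHpHn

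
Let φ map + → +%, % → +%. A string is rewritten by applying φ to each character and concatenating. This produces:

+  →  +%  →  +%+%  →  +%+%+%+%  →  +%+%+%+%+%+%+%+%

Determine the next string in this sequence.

+%+%+%+%+%+%+%+%+%+%+%+%+%+%+%+%

φ(+%+%+%+%+%+%+%+%) expands symbol-by-symbol to +% +% +% +% +% +% +% +% +% +% +% +% +% +% +% +%; joining the 16 pieces gives the next term.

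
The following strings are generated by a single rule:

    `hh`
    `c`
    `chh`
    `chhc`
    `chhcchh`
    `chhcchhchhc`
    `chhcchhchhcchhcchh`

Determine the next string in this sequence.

chhcchhchhcchhcchhchhcchhchhc

This is a Fibonacci-style word recurrence s(k) = s(k−1)·s(k−2): e.g. c·hh = chh.
So term 8 is chhcchhchhcchhcchh·chhcchhchhc.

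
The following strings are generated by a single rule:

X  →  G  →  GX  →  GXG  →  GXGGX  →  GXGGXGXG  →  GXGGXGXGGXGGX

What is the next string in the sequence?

GXGGXGXGGXGGXGXGGXGXG

Each term (from the third on) is the previous term followed by the one before it: term 3 = G·X = GX.
Continuing: GXGGXGXGGXGGX · GXGGXGXG gives term 8.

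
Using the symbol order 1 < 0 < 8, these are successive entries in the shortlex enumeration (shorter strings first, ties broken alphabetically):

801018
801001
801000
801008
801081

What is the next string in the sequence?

801080

The successor of 801081 increments the rightmost position that isn't already 8 and resets every position after it to 1.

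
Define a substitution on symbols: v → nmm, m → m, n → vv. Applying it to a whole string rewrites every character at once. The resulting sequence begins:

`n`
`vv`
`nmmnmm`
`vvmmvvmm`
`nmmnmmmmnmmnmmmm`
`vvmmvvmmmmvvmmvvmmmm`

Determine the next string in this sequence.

nmmnmmmmnmmnmmmmmmnmmnmmmmnmmnmmmmmm

Applying the rule to each of the 20 symbols of vvmmvvmmmmvvmmvvmmmm gives the pieces nmm nmm m m nmm nmm m m m m nmm nmm m m nmm nmm m m m m, which concatenate to the answer.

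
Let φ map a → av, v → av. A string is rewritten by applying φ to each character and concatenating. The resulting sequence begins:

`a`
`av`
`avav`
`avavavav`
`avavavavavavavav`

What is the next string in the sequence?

avavavavavavavavavavavavavavavav

Applying the rule to each of the 16 symbols of avavavavavavavav gives the pieces av av av av av av av av av av av av av av av av, which concatenate to the answer.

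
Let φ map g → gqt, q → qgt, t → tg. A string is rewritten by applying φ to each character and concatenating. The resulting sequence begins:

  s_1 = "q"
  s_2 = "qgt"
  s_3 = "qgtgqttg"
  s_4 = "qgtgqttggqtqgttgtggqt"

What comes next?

qgtgqttggqtqgttgtggqtgqtqgttgqgtgqttgtggqttggqtgqtqgttg

Applying the rule to each of the 21 symbols of qgtgqttggqtqgttgtggqt gives the pieces qgt gqt tg gqt qgt tg tg gqt gqt qgt tg qgt gqt tg tg gqt tg gqt gqt qgt tg, which concatenate to the answer.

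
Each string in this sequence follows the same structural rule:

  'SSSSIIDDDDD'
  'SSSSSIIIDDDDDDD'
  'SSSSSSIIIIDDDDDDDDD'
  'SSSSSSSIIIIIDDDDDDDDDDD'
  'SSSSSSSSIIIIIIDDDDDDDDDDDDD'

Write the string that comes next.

SSSSSSSSSIIIIIIIDDDDDDDDDDDDDDD

The n-th term is n+1 S's then n-1 I's then 2n-1 D's, where the shown terms are n = 3, 4, 5, 6, 7.
Setting n = 8 gives 9, 7, 15 characters in each block.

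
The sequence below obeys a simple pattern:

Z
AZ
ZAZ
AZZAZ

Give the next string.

ZAZAZZAZ

This is a Fibonacci-style word recurrence s(k) = s(k−2)·s(k−1): e.g. Z·AZ = ZAZ.
Continuing: ZAZ · AZZAZ gives term 5.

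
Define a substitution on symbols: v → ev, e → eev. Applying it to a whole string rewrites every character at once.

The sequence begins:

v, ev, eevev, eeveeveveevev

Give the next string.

Applying the rule to each of the 13 symbols of eeveeveveevev gives the pieces eev eev ev eev eev ev eev ev eev eev ev eev ev, which concatenate to the answer.

eeveeveveeveeveveeveveeveeveveevev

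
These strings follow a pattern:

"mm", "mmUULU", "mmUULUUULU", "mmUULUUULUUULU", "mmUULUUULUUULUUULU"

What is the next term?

mmUULUUULUUULUUULUUULU

The strings grow by a fixed suffix UULU each time.
So the next term is mmUULUUULUUULUUULU·UULU.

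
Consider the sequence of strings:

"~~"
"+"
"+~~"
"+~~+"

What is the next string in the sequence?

+~~++~~

From term 3 onward, concatenate the last term with the second-to-last: +·~~ = +~~, +~~·+ = +~~+, …
Continuing: +~~+ · +~~ gives term 5.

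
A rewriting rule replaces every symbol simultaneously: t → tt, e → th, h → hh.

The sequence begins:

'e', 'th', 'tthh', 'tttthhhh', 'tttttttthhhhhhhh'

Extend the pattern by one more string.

Rewriting the 16 symbols of tttttttthhhhhhhh one by one yields tt tt tt tt tt tt tt tt hh hh hh hh hh hh hh hh; concatenated:

tttttttttttttttthhhhhhhhhhhhhhhh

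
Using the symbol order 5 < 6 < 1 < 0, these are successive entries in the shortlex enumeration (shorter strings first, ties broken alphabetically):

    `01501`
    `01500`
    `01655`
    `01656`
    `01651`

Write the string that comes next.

01650

Treat 01651 as a base-4 numeral over the given alphabet and add one, carrying through any trailing 0's.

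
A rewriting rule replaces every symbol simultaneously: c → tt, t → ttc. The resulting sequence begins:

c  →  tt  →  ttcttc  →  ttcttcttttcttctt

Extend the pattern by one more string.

φ(ttcttcttttcttctt) expands symbol-by-symbol to ttc ttc tt ttc ttc tt ttc ttc ttc ttc tt ttc ttc tt ttc ttc; joining the 16 pieces gives the next term.

ttcttcttttcttcttttcttcttcttcttttcttcttttcttc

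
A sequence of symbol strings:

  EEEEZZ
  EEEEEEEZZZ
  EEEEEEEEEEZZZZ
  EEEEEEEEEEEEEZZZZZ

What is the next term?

The n-th term is 3n+1 E's then n+1 Z's (n = 1, 2, …).
At n = 5 the blocks have lengths 16, 6.

EEEEEEEEEEEEEEEEZZZZZZ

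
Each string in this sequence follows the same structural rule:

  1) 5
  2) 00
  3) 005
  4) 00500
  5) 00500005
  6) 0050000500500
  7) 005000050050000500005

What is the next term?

0050000500500005000050050000500500

From term 3 onward, concatenate the last term with the second-to-last: 00·5 = 005, 005·00 = 00500, …
So term 8 is 005000050050000500005·0050000500500.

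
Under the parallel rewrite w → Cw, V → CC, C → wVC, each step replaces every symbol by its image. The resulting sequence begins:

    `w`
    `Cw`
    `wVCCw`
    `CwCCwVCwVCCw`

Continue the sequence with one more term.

wVCCwwVCwVCCwCCwVCCwCCwVCwVCCw

Expanding CwCCwVCwVCCw: C→wVC, w→Cw, C→wVC, C→wVC, w→Cw, V→CC, C→wVC, w→Cw, V→CC, C→wVC, C→wVC, w→Cw. Concatenated: wVC Cw wVC wVC Cw CC wVC Cw CC wVC wVC Cw.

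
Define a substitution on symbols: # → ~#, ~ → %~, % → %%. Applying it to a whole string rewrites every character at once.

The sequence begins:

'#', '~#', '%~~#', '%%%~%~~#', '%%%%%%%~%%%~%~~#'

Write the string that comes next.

Rewriting the 16 symbols of %%%%%%%~%%%~%~~# one by one yields %% %% %% %% %% %% %% %~ %% %% %% %~ %% %~ %~ ~#; concatenated:

%%%%%%%%%%%%%%%~%%%%%%%~%%%~%~~#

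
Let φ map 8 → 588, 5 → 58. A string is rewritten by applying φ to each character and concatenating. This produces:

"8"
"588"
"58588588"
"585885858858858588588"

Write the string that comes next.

Rewriting the 21 symbols of 585885858858858588588 one by one yields 58 588 58 588 588 58 588 58 588 588 58 588 588 58 588 58 588 588 58 588 588; concatenated:

5858858588588585885858858858588588585885858858858588588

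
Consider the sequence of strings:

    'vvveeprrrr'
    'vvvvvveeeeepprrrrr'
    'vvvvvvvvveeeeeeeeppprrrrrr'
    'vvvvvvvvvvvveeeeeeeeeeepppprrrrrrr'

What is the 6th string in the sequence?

Each string has the form v^{3n} e^{3n-1} p^{n} r^{n+3} (n = 1, 2, …).
For term 6, n = 6, so the run lengths are 18, 17, 6, 9.

vvvvvvvvvvvvvvvvvveeeeeeeeeeeeeeeeepppppprrrrrrrrr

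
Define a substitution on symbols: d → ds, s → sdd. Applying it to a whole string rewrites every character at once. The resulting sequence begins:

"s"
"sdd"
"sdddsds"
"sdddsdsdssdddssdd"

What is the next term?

sdddsdsdssdddssdddssddsdddsdsdssddsdddsds

Applying the rule to each of the 17 symbols of sdddsdsdssdddssdd gives the pieces sdd ds ds ds sdd ds sdd ds sdd sdd ds ds ds sdd sdd ds ds, which concatenate to the answer.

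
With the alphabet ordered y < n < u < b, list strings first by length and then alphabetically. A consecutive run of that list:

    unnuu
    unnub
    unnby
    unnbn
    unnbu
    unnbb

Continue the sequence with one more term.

unuyy

The successor of unnbb increments the rightmost position that isn't already b and resets every position after it to y.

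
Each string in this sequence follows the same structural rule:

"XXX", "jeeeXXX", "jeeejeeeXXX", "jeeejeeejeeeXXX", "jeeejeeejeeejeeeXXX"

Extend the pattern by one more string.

Each term is the previous one with jeee prepended.
One more step from jeeejeeejeeejeeeXXX gives the answer.

jeeejeeejeeejeeejeeeXXX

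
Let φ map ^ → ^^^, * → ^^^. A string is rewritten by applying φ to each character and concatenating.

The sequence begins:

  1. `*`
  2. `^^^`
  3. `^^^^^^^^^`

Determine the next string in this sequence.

Expanding ^^^^^^^^^: ^→^^^, ^→^^^, ^→^^^, ^→^^^, ^→^^^, ^→^^^, ^→^^^, ^→^^^, ^→^^^. Concatenated: ^^^ ^^^ ^^^ ^^^ ^^^ ^^^ ^^^ ^^^ ^^^.

^^^^^^^^^^^^^^^^^^^^^^^^^^^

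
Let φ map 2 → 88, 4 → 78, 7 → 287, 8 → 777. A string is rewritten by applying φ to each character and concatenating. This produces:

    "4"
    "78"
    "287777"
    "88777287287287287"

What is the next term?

Rewriting the 17 symbols of 88777287287287287 one by one yields 777 777 287 287 287 88 777 287 88 777 287 88 777 287 88 777 287; concatenated:

77777728728728788777287887772878877728788777287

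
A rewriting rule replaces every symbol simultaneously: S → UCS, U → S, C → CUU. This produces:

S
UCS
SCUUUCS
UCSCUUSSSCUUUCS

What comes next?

Rewriting the 15 symbols of UCSCUUSSSCUUUCS one by one yields S CUU UCS CUU S S UCS UCS UCS CUU S S S CUU UCS; concatenated:

SCUUUCSCUUSSUCSUCSUCSCUUSSSCUUUCS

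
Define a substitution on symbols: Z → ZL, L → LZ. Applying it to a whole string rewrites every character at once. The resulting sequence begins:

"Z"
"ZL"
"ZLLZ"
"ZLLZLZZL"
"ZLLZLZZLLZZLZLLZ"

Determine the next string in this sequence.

Replace each of the 16 characters of ZLLZLZZLLZZLZLLZ in place — ZL LZ LZ ZL LZ ZL ZL LZ LZ ZL ZL LZ ZL LZ LZ ZL — and concatenate.

ZLLZLZZLLZZLZLLZLZZLZLLZZLLZLZZL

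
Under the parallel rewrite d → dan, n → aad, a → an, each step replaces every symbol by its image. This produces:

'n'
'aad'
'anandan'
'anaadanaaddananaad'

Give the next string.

anaadanandananaadanandandananaadanaadanandan

Applying the rule to each of the 18 symbols of anaadanaaddananaad gives the pieces an aad an an dan an aad an an dan dan an aad an aad an an dan, which concatenate to the answer.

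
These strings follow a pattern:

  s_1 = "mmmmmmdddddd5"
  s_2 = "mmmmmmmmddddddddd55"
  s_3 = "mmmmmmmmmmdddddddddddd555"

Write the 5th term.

mmmmmmmmmmmmmmdddddddddddddddddd55555

The n-th term is 2n+2 m's then 3n d's then n-1 5's, where the shown terms are n = 2, 3, 4.
For term 5, n = 6, so the run lengths are 14, 18, 5.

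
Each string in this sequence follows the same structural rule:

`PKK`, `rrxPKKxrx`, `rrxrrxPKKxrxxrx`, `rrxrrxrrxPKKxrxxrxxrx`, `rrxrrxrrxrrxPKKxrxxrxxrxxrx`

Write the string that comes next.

s(k+1) = rrx·s(k)·xrx, so each term gains rrx as a prefix and xrx as a suffix.
Applying this once more to rrxrrxrrxrrxPKKxrxxrxxrxxrx:

rrxrrxrrxrrxrrxPKKxrxxrxxrxxrxxrx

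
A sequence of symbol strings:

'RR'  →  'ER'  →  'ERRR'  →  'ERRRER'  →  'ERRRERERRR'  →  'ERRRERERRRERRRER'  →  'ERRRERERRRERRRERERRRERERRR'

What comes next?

ERRRERERRRERRRERERRRERERRRERRRERERRRERRRER

This is a Fibonacci-style word recurrence s(k) = s(k−1)·s(k−2): e.g. ER·RR = ERRR.
Continuing: ERRRERERRRERRRERERRRERERRR · ERRRERERRRERRRER gives term 8.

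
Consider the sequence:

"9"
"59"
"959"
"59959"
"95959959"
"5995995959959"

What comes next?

From term 3 onward, concatenate the second-to-last term with the last: 9·59 = 959, 59·959 = 59959, …
Continuing: 95959959 · 5995995959959 gives term 7.

959599595995995959959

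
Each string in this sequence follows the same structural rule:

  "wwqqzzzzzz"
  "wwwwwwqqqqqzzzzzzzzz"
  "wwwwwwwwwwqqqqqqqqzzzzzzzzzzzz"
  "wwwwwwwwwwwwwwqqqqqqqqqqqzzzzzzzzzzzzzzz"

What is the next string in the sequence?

wwwwwwwwwwwwwwwwwwqqqqqqqqqqqqqqzzzzzzzzzzzzzzzzzz

The n-th term is 4n-2 w's then 3n-1 q's then 3n+3 z's (n = 1, 2, …).
Setting n = 5 gives 18, 14, 18 characters in each block.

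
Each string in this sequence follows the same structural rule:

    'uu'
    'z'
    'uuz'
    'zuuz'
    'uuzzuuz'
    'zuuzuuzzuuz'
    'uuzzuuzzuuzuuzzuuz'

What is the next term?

zuuzuuzzuuzuuzzuuzzuuzuuzzuuz

This is a Fibonacci-style word recurrence s(k) = s(k−2)·s(k−1): e.g. uu·z = uuz.
The next term joins zuuzuuzzuuz and uuzzuuzzuuzuuzzuuz.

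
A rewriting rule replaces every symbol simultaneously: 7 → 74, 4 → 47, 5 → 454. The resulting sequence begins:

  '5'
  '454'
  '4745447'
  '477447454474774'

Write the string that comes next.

Applying the rule to each of the 15 symbols of 477447454474774 gives the pieces 47 74 74 47 47 74 47 454 47 47 74 47 74 74 47, which concatenate to the answer.

4774744747744745447477447747447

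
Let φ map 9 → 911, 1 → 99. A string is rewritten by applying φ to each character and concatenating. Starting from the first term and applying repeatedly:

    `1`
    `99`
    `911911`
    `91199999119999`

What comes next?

φ(91199999119999) expands symbol-by-symbol to 911 99 99 911 911 911 911 911 99 99 911 911 911 911; joining the 14 pieces gives the next term.

91199999119119119119119999911911911911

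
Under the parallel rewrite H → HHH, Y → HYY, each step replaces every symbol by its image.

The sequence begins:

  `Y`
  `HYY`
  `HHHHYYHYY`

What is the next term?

Apply φ to HHHHYYHYY symbol by symbol: H→HHH, H→HHH, H→HHH, H→HHH, Y→HYY, Y→HYY, H→HHH, Y→HYY, Y→HYY; joined: HHH HHH HHH HHH HYY HYY HHH HYY HYY.

HHHHHHHHHHHHHYYHYYHHHHYYHYY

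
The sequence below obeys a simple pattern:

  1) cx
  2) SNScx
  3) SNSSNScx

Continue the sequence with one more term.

Each term is the previous one with SNS prepended.
One more step from SNSSNScx gives the answer.

SNSSNSSNScx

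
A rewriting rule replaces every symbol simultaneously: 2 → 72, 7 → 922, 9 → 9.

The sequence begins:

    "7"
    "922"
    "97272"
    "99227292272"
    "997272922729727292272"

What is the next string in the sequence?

9992272922729727292272992272922729727292272

Applying the rule to each of the 21 symbols of 997272922729727292272 gives the pieces 9 9 922 72 922 72 9 72 72 922 72 9 922 72 922 72 9 72 72 922 72, which concatenate to the answer.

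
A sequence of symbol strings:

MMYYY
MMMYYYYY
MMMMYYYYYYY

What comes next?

MMMMMYYYYYYYYY

Reading off run lengths: M runs 2, 3, 4; Y runs 3, 5, 7 — each is linear in n, where the shown terms are n = 2, 3, 4.
At n = 5 the blocks have lengths 5, 9.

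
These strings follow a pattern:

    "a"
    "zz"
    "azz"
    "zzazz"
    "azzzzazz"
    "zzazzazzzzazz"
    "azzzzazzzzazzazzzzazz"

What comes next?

zzazzazzzzazzazzzzazzzzazzazzzzazz

This is a Fibonacci-style word recurrence s(k) = s(k−2)·s(k−1): e.g. a·zz = azz.
The next term joins zzazzazzzzazz and azzzzazzzzazzazzzzazz.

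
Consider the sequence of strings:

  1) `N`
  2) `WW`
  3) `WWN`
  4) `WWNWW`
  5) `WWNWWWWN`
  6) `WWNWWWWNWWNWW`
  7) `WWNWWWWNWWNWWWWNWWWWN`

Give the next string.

From term 3 onward, concatenate the last term with the second-to-last: WW·N = WWN, WWN·WW = WWNWW, …
Continuing: WWNWWWWNWWNWWWWNWWWWN · WWNWWWWNWWNWW gives term 8.

WWNWWWWNWWNWWWWNWWWWNWWNWWWWNWWNWW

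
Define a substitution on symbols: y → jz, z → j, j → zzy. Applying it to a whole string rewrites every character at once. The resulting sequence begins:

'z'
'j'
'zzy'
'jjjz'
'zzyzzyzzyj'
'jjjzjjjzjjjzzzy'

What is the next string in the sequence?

Rewriting the 15 symbols of jjjzjjjzjjjzzzy one by one yields zzy zzy zzy j zzy zzy zzy j zzy zzy zzy j j j jz; concatenated:

zzyzzyzzyjzzyzzyzzyjzzyzzyzzyjjjjz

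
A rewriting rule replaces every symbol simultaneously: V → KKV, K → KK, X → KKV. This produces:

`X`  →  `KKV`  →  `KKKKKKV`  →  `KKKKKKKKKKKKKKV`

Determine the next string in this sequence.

Applying the rule to each of the 15 symbols of KKKKKKKKKKKKKKV gives the pieces KK KK KK KK KK KK KK KK KK KK KK KK KK KK KKV, which concatenate to the answer.

KKKKKKKKKKKKKKKKKKKKKKKKKKKKKKV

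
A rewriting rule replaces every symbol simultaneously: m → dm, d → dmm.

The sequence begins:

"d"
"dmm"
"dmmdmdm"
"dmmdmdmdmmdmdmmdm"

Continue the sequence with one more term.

Applying the rule to each of the 17 symbols of dmmdmdmdmmdmdmmdm gives the pieces dmm dm dm dmm dm dmm dm dmm dm dm dmm dm dmm dm dm dmm dm, which concatenate to the answer.

dmmdmdmdmmdmdmmdmdmmdmdmdmmdmdmmdmdmdmmdm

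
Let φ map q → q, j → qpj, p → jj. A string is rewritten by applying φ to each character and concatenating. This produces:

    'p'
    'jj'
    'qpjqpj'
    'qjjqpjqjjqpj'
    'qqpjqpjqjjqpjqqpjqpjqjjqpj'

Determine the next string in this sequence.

qqjjqpjqjjqpjqqpjqpjqjjqpjqqjjqpjqjjqpjqqpjqpjqjjqpj

φ(qqpjqpjqjjqpjqqpjqpjqjjqpj) expands symbol-by-symbol to q q jj qpj q jj qpj q qpj qpj q jj qpj q q jj qpj q jj qpj q qpj qpj q jj qpj; joining the 26 pieces gives the next term.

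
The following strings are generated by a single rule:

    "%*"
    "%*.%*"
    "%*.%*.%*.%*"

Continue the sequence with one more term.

%*.%*.%*.%*.%*.%*.%*.%*

Every step duplicates the string with '.' between the halves.
One more doubling of %*.%*.%*.%* gives the answer.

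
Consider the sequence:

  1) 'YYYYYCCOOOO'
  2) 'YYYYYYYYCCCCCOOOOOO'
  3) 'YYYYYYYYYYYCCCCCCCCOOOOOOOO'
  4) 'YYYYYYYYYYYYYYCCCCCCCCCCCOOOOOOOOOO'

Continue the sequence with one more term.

YYYYYYYYYYYYYYYYYCCCCCCCCCCCCCCOOOOOOOOOOOO

Each string has the form Y^{3n+2} C^{3n-1} O^{2n+2} (n = 1, 2, …).
At n = 5 the blocks have lengths 17, 14, 12.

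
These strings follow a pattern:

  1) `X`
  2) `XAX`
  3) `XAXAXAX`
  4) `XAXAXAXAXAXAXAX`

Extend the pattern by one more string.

Each string is two copies of the previous one joined by 'A'.
Doubling XAXAXAXAXAXAXAX with 'A' between the halves:

XAXAXAXAXAXAXAXAXAXAXAXAXAXAXAX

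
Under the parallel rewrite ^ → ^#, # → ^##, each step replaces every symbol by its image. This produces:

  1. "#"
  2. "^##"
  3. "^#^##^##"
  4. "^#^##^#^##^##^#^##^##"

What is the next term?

^#^##^#^##^##^#^##^#^##^##^#^##^##^#^##^#^##^##^#^##^##

Applying the rule to each of the 21 symbols of ^#^##^#^##^##^#^##^## gives the pieces ^# ^## ^# ^## ^## ^# ^## ^# ^## ^## ^# ^## ^## ^# ^## ^# ^## ^## ^# ^## ^##, which concatenate to the answer.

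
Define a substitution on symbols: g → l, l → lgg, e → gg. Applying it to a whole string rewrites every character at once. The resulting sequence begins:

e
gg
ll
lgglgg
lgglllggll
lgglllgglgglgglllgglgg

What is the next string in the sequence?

lgglllgglgglgglllgglllgglllgglgglgglllggll

Replace each of the 22 characters of lgglllgglgglgglllgglgg in place — lgg l l lgg lgg lgg l l lgg l l lgg l l lgg lgg lgg l l lgg l l — and concatenate.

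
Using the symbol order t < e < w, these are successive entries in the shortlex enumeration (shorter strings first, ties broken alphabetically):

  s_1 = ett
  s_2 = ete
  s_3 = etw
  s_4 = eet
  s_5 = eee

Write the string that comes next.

eew

Treat eee as a base-3 numeral over the given alphabet and add one, carrying through any trailing w's.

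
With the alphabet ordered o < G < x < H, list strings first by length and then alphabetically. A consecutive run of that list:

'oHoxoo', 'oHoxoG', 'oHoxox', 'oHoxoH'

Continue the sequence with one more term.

oHoxGo

The successor of oHoxoH increments the rightmost position that isn't already H and resets every position after it to o.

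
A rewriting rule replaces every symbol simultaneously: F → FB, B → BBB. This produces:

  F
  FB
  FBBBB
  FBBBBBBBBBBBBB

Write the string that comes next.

FBBBBBBBBBBBBBBBBBBBBBBBBBBBBBBBBBBBBBBBB

Replace each of the 14 characters of FBBBBBBBBBBBBB in place — FB BBB BBB BBB BBB BBB BBB BBB BBB BBB BBB BBB BBB BBB — and concatenate.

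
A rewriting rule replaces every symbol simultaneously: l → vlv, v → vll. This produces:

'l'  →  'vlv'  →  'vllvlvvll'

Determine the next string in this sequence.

vllvlvvlvvllvlvvllvllvlvvlv

Apply φ to vllvlvvll symbol by symbol: v→vll, l→vlv, l→vlv, v→vll, l→vlv, v→vll, v→vll, l→vlv, l→vlv; joined: vll vlv vlv vll vlv vll vll vlv vlv.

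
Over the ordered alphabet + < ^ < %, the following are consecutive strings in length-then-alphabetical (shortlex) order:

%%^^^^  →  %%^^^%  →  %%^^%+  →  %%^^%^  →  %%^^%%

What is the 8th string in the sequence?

Stepping forward 3 times from %%^^%%: %%^^%% → %%^%++ → %%^%+^, then the target.

%%^%+%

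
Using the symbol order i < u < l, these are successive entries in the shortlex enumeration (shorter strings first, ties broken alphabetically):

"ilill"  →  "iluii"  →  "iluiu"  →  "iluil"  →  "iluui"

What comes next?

Find the rightmost character of iluui below l, bump it to the next letter, and reset everything to its right to i.

iluuu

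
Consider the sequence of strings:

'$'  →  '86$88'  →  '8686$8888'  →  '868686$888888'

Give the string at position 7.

868686868686$888888888888

Every step adds 86 to the front and 88 to the end of the previous string.
From 868686$888888, 3 further steps: 868686$888888 → 86868686$88888888 → 8686868686$8888888888 → (answer).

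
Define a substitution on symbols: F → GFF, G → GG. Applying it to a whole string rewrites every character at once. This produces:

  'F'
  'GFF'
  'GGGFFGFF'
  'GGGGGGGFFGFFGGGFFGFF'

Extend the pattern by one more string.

Applying the rule to each of the 20 symbols of GGGGGGGFFGFFGGGFFGFF gives the pieces GG GG GG GG GG GG GG GFF GFF GG GFF GFF GG GG GG GFF GFF GG GFF GFF, which concatenate to the answer.

GGGGGGGGGGGGGGGFFGFFGGGFFGFFGGGGGGGFFGFFGGGFFGFF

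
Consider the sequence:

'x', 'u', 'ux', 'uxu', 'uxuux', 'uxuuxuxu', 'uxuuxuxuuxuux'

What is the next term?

Each term (from the third on) is the previous term followed by the one before it: term 3 = u·x = ux.
The next term joins uxuuxuxuuxuux and uxuuxuxu.

uxuuxuxuuxuuxuxuuxuxu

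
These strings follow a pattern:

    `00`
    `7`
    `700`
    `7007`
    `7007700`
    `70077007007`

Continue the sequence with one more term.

This is a Fibonacci-style word recurrence s(k) = s(k−1)·s(k−2): e.g. 7·00 = 700.
Continuing: 70077007007 · 7007700 gives term 7.

700770070077007700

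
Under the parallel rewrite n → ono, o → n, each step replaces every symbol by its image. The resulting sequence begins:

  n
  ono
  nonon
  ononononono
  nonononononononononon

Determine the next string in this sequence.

ononononononononononononononononononononono

Applying the rule to each of the 21 symbols of nonononononononononon gives the pieces ono n ono n ono n ono n ono n ono n ono n ono n ono n ono n ono, which concatenate to the answer.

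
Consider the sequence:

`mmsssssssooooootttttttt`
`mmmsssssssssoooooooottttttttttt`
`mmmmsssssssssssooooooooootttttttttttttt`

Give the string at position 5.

The n-th term is n-1 m's then 2n+1 s's then 2n o's then 3n-1 t's, where the shown terms are n = 3, 4, 5.
Setting n = 7 gives 6, 15, 14, 20 characters in each block.

mmmmmmsssssssssssssssooooooooooooootttttttttttttttttttt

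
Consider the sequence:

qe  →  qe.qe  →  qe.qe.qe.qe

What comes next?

Each string is two copies of the previous one joined by '.'.
One more doubling of qe.qe.qe.qe gives the answer.

qe.qe.qe.qe.qe.qe.qe.qe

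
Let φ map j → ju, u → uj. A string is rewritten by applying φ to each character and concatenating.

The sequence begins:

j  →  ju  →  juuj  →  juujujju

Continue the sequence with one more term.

Rewriting each symbol of juujujju: j→ju, u→uj, u→uj, j→ju, u→uj, j→ju, j→ju, u→uj, which concatenates to ju uj uj ju uj ju ju uj.

juujujjuujjujuuj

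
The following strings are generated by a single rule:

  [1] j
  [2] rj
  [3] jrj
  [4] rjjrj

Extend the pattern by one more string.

jrjrjjrj

This is a Fibonacci-style word recurrence s(k) = s(k−2)·s(k−1): e.g. j·rj = jrj.
Continuing: jrj · rjjrj gives term 5.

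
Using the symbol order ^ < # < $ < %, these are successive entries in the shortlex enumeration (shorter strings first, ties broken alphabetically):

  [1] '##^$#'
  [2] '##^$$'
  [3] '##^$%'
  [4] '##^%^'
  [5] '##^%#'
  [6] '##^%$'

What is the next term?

The successor of ##^%$ increments the rightmost position that isn't already % and resets every position after it to ^.

##^%%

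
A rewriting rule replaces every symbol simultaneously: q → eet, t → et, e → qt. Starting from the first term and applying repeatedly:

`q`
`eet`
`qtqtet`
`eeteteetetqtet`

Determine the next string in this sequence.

Rewriting the 14 symbols of eeteteetetqtet one by one yields qt qt et qt et qt qt et qt et eet et qt et; concatenated:

qtqtetqtetqtqtetqteteetetqtet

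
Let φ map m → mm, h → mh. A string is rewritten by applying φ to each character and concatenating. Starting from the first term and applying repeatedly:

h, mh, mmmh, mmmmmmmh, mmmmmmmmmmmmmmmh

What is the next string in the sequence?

φ(mmmmmmmmmmmmmmmh) expands symbol-by-symbol to mm mm mm mm mm mm mm mm mm mm mm mm mm mm mm mh; joining the 16 pieces gives the next term.

mmmmmmmmmmmmmmmmmmmmmmmmmmmmmmmh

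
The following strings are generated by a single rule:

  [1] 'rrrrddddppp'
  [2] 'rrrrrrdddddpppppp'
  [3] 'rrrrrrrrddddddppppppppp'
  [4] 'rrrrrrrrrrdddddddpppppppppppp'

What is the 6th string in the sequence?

rrrrrrrrrrrrrrdddddddddpppppppppppppppppp

Reading off run lengths: r runs 4, 6, 8, 10; d runs 4, 5, 6, 7; p runs 3, 6, 9, 12 — each is linear in n (n = 1, 2, …).
Setting n = 6 gives 14, 9, 18 characters in each block.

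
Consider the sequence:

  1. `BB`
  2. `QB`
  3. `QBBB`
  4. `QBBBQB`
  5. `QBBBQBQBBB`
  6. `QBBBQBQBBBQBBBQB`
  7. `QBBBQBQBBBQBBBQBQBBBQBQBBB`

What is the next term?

From term 3 onward, concatenate the last term with the second-to-last: QB·BB = QBBB, QBBB·QB = QBBBQB, …
Continuing: QBBBQBQBBBQBBBQBQBBBQBQBBB · QBBBQBQBBBQBBBQB gives term 8.

QBBBQBQBBBQBBBQBQBBBQBQBBBQBBBQBQBBBQBBBQB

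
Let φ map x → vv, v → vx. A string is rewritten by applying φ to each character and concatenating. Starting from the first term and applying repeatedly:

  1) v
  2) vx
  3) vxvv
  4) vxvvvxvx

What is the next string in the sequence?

vxvvvxvxvxvvvxvv

Rewriting each symbol of vxvvvxvx: v→vx, x→vv, v→vx, v→vx, v→vx, x→vv, v→vx, x→vv, which concatenates to vx vv vx vx vx vv vx vv.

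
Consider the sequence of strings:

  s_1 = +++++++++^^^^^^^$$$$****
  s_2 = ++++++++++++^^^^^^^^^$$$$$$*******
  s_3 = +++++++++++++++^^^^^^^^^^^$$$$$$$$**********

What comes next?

The n-th term is 3n+3 +'s then 2n+3 ^'s then 2n $'s then 3n-2 *'s, where the shown terms are n = 2, 3, 4.
Setting n = 5 gives 18, 13, 10, 13 characters in each block.

++++++++++++++++++^^^^^^^^^^^^^$$$$$$$$$$*************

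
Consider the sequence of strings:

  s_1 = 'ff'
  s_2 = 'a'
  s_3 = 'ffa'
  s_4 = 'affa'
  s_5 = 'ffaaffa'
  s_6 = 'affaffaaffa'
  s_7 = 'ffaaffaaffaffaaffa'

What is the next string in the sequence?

This is a Fibonacci-style word recurrence s(k) = s(k−2)·s(k−1): e.g. ff·a = ffa.
Continuing: affaffaaffa · ffaaffaaffaffaaffa gives term 8.

affaffaaffaffaaffaaffaffaaffa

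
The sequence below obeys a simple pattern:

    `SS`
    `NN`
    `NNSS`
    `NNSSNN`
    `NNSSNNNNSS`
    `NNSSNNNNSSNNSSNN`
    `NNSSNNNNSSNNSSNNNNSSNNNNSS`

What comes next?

NNSSNNNNSSNNSSNNNNSSNNNNSSNNSSNNNNSSNNSSNN

Each term (from the third on) is the previous term followed by the one before it: term 3 = NN·SS = NNSS.
The next term joins NNSSNNNNSSNNSSNNNNSSNNNNSS and NNSSNNNNSSNNSSNN.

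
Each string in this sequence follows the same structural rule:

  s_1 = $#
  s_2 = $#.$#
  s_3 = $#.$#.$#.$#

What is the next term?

$#.$#.$#.$#.$#.$#.$#.$#

Every step duplicates the string with '.' between the halves.
One more doubling of $#.$#.$#.$# gives the answer.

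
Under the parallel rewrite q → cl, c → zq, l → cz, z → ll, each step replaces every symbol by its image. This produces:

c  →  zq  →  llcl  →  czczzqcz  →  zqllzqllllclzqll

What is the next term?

llclczczllclczczczczzqczllclczcz

Replace each of the 16 characters of zqllzqllllclzqll in place — ll cl cz cz ll cl cz cz cz cz zq cz ll cl cz cz — and concatenate.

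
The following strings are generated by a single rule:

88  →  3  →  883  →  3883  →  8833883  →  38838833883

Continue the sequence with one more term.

From term 3 onward, concatenate the second-to-last term with the last: 88·3 = 883, 3·883 = 3883, …
Continuing: 8833883 · 38838833883 gives term 7.

883388338838833883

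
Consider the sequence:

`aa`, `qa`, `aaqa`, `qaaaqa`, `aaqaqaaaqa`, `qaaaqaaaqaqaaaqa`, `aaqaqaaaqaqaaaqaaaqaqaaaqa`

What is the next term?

qaaaqaaaqaqaaaqaaaqaqaaaqaqaaaqaaaqaqaaaqa

Each term (from the third on) is the two preceding terms concatenated in order: term 3 = aa·qa = aaqa.
So term 8 is qaaaqaaaqaqaaaqa·aaqaqaaaqaqaaaqaaaqaqaaaqa.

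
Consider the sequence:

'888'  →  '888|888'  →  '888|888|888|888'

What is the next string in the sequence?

s(k+1) = s(k)·|·s(k) — each term doubles the last with '|' between the halves.
So the next term is two copies of 888|888|888|888 with '|' between the halves.

888|888|888|888|888|888|888|888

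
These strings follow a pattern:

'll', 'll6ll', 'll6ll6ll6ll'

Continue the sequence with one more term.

Each string is two copies of the previous one joined by '6'.
Doubling ll6ll6ll6ll with '6' between the halves:

ll6ll6ll6ll6ll6ll6ll6ll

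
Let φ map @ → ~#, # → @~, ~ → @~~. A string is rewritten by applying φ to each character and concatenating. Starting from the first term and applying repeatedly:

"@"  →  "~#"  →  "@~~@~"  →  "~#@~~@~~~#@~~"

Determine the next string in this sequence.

Rewriting the 13 symbols of ~#@~~@~~~#@~~ one by one yields @~~ @~ ~# @~~ @~~ ~# @~~ @~~ @~~ @~ ~# @~~ @~~; concatenated:

@~~@~~#@~~@~~~#@~~@~~@~~@~~#@~~@~~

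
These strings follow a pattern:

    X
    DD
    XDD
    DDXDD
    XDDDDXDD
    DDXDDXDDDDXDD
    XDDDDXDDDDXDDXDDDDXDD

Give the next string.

DDXDDXDDDDXDDXDDDDXDDDDXDDXDDDDXDD

From term 3 onward, concatenate the second-to-last term with the last: X·DD = XDD, DD·XDD = DDXDD, …
Continuing: DDXDDXDDDDXDD · XDDDDXDDDDXDDXDDDDXDD gives term 8.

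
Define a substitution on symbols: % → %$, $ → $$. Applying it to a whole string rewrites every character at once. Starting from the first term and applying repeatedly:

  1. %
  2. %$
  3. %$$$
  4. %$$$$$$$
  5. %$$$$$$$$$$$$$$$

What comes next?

Replace each of the 16 characters of %$$$$$$$$$$$$$$$ in place — %$ $$ $$ $$ $$ $$ $$ $$ $$ $$ $$ $$ $$ $$ $$ $$ — and concatenate.

%$$$$$$$$$$$$$$$$$$$$$$$$$$$$$$$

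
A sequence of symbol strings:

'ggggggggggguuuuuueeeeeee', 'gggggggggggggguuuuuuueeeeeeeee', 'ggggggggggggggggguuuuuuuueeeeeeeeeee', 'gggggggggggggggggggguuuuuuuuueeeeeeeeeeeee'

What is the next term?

ggggggggggggggggggggggguuuuuuuuuueeeeeeeeeeeeeee

Each string has the form g^{3n+2} u^{n+3} e^{2n+1}, where the shown terms are n = 3, 4, 5, 6.
For the next term, n = 7, so the run lengths are 23, 10, 15.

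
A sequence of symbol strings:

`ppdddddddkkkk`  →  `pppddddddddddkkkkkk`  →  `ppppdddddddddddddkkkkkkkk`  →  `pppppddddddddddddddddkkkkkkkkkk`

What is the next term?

Each string has the form p^{n} d^{3n+1} k^{2n}, where the shown terms are n = 2, 3, 4, 5.
At n = 6 the blocks have lengths 6, 19, 12.

ppppppdddddddddddddddddddkkkkkkkkkkkk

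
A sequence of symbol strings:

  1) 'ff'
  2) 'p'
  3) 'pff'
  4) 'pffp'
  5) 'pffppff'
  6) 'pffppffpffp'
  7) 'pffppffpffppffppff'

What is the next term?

Each term (from the third on) is the previous term followed by the one before it: term 3 = p·ff = pff.
The next term joins pffppffpffppffppff and pffppffpffp.

pffppffpffppffppffpffppffpffp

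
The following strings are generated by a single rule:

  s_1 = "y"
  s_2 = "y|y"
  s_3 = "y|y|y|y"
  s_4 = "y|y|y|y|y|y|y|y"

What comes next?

y|y|y|y|y|y|y|y|y|y|y|y|y|y|y|y

s(k+1) = s(k)·|·s(k) — each term doubles the last with '|' between the halves.
So the next term is two copies of y|y|y|y|y|y|y|y with '|' between the halves.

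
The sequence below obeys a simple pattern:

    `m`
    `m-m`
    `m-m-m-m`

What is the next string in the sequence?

Every step duplicates the string with '-' between the halves.
Doubling m-m-m-m with '-' between the halves:

m-m-m-m-m-m-m-m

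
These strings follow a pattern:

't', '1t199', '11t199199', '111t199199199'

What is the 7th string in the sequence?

111111t199199199199199199

s(k+1) = 1·s(k)·199, so each term gains 1 as a prefix and 199 as a suffix.
From 111t199199199, 3 further steps: 111t199199199 → 1111t199199199199 → 11111t199199199199199 → (answer).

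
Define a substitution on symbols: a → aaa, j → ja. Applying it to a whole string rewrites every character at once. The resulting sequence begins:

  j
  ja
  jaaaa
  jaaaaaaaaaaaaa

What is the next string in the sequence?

jaaaaaaaaaaaaaaaaaaaaaaaaaaaaaaaaaaaaaaaa

φ(jaaaaaaaaaaaaa) expands symbol-by-symbol to ja aaa aaa aaa aaa aaa aaa aaa aaa aaa aaa aaa aaa aaa; joining the 14 pieces gives the next term.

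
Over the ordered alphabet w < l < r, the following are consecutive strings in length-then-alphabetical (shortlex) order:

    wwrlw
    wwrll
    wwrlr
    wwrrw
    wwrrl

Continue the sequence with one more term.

wwrrr

Find the rightmost character of wwrrl below r, bump it to the next letter, and reset everything to its right to w.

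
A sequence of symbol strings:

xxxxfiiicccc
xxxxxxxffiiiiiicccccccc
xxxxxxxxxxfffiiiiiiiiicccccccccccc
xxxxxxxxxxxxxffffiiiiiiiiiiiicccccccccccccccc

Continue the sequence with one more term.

xxxxxxxxxxxxxxxxfffffiiiiiiiiiiiiiiicccccccccccccccccccc

Term n consists of 3n+1 x's, followed by n f's, followed by 3n i's, followed by 4n c's (n = 1, 2, …).
Setting n = 5 gives 16, 5, 15, 20 characters in each block.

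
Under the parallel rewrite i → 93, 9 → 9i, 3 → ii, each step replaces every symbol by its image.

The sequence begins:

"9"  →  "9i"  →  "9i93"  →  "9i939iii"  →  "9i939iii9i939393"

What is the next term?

φ(9i939iii9i939393) expands symbol-by-symbol to 9i 93 9i ii 9i 93 93 93 9i 93 9i ii 9i ii 9i ii; joining the 16 pieces gives the next term.

9i939iii9i9393939i939iii9iii9iii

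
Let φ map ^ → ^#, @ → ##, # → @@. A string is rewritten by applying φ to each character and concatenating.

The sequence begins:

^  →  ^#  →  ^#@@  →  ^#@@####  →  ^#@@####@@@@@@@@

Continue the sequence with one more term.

^#@@####@@@@@@@@################

Replace each of the 16 characters of ^#@@####@@@@@@@@ in place — ^# @@ ## ## @@ @@ @@ @@ ## ## ## ## ## ## ## ## — and concatenate.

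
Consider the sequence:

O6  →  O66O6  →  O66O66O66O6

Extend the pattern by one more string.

Every step duplicates the string with '6' between the halves.
Doubling O66O66O66O6 with '6' between the halves:

O66O66O66O66O66O66O66O6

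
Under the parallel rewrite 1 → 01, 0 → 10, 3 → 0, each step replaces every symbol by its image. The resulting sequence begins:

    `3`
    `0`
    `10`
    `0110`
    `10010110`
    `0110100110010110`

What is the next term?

10010110011010010110100110010110

φ(0110100110010110) expands symbol-by-symbol to 10 01 01 10 01 10 10 01 01 10 10 01 10 01 01 10; joining the 16 pieces gives the next term.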